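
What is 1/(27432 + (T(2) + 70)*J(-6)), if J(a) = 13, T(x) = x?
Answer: 1/28368 ≈ 3.5251e-5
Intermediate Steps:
1/(27432 + (T(2) + 70)*J(-6)) = 1/(27432 + (2 + 70)*13) = 1/(27432 + 72*13) = 1/(27432 + 936) = 1/28368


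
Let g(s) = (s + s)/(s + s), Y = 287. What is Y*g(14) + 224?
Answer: 511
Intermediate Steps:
g(s) = 1 (g(s) = (2*s)/((2*s)) = (2*s)*(1/(2*s)) = 1)
Y*g(14) + 224 = 287*1 + 224 = 287 + 224 = 511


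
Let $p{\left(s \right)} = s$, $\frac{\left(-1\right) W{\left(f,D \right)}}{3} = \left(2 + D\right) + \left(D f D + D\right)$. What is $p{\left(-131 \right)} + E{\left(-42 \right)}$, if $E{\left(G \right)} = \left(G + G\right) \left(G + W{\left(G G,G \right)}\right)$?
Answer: $784130125$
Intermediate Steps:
$W{\left(f,D \right)} = -6 - 6 D - 3 f D^{2}$ ($W{\left(f,D \right)} = - 3 \left(\left(2 + D\right) + \left(D f D + D\right)\right) = - 3 \left(\left(2 + D\right) + \left(f D^{2} + D\right)\right) = - 3 \left(\left(2 + D\right) + \left(D + f D^{2}\right)\right) = - 3 \left(2 + 2 D + f D^{2}\right) = -6 - 6 D - 3 f D^{2}$)
$E{\left(G \right)} = 2 G \left(-6 - 5 G - 3 G^{4}\right)$ ($E{\left(G \right)} = \left(G + G\right) \left(G - \left(6 + 6 G + 3 G G G^{2}\right)\right) = 2 G \left(G - \left(6 + 6 G + 3 G^{2} G^{2}\right)\right) = 2 G \left(G - \left(6 + 3 G^{4} + 6 G\right)\right) = 2 G \left(-6 - 5 G - 3 G^{4}\right)$)
$p{\left(-131 \right)} + E{\left(-42 \right)} = -131 - - 84 \left(6 + 3 \left(-42\right)^{4} + 5 \left(-42\right)\right) = -131 - - 84 \left(6 + 3 \cdot 3111696 - 210\right) = -131 - - 84 \left(6 + 9335088 - 210\right) = -131 - \left(-84\right) 9334884 = -131 + 784130256 = 784130125$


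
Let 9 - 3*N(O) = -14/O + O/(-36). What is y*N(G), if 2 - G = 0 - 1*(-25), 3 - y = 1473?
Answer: -1572655/414 ≈ -3798.7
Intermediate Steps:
y = -1470 (y = 3 - 1*1473 = 3 - 1473 = -1470)
G = -23 (G = 2 - (0 - 1*(-25)) = 2 - (0 + 25) = 2 - 1*25 = 2 - 25 = -23)
N(O) = 3 + O/108 + 14/(3*O) (N(O) = 3 - (-14/O + O/(-36))/3 = 3 - (-14/O + O*(-1/36))/3 = 3 - (-14/O - O/36)/3 = 3 + (O/108 + 14/(3*O)) = 3 + O/108 + 14/(3*O))
y*N(G) = -245*(504 - 23*(324 - 23))/(18*(-23)) = -245*(-1)*(504 - 23*301)/(18*23) = -245*(-1)*(504 - 6923)/(18*23) = -245*(-1)*(-6419)/(18*23) = -1470*6419/2484 = -1572655/414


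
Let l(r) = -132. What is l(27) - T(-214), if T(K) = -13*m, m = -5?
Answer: -197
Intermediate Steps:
T(K) = 65 (T(K) = -13*(-5) = 65)
l(27) - T(-214) = -132 - 1*65 = -132 - 65 = -197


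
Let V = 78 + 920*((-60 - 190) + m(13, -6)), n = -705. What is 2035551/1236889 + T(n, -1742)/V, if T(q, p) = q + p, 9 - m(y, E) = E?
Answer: 442954020605/267318924458 ≈ 1.6570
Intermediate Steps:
m(y, E) = 9 - E
T(q, p) = p + q
V = -216122 (V = 78 + 920*((-60 - 190) + (9 - 1*(-6))) = 78 + 920*(-250 + (9 + 6)) = 78 + 920*(-250 + 15) = 78 + 920*(-235) = 78 - 216200 = -216122)
2035551/1236889 + T(n, -1742)/V = 2035551/1236889 + (-1742 - 705)/(-216122) = 2035551*(1/1236889) - 2447*(-1/216122) = 2035551/1236889 + 2447/216122 = 442954020605/267318924458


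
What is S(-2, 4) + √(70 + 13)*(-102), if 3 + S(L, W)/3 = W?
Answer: 3 - 102*√83 ≈ -926.26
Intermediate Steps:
S(L, W) = -9 + 3*W
S(-2, 4) + √(70 + 13)*(-102) = (-9 + 3*4) + √(70 + 13)*(-102) = (-9 + 12) + √83*(-102) = 3 - 102*√83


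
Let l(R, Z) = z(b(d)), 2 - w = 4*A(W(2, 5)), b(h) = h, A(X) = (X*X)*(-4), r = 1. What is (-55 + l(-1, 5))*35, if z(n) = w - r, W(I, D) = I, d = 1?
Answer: 350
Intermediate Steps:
A(X) = -4*X² (A(X) = X²*(-4) = -4*X²)
w = 66 (w = 2 - 4*(-4*2²) = 2 - 4*(-4*4) = 2 - 4*(-16) = 2 - 1*(-64) = 2 + 64 = 66)
z(n) = 65 (z(n) = 66 - 1*1 = 66 - 1 = 65)
l(R, Z) = 65
(-55 + l(-1, 5))*35 = (-55 + 65)*35 = 10*35 = 350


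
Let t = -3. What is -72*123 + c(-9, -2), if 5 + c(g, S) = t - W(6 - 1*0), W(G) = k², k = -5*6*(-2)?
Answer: -12464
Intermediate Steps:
k = 60 (k = -30*(-2) = 60)
W(G) = 3600 (W(G) = 60² = 3600)
c(g, S) = -3608 (c(g, S) = -5 + (-3 - 1*3600) = -5 + (-3 - 3600) = -5 - 3603 = -3608)
-72*123 + c(-9, -2) = -72*123 - 3608 = -8856 - 3608 = -12464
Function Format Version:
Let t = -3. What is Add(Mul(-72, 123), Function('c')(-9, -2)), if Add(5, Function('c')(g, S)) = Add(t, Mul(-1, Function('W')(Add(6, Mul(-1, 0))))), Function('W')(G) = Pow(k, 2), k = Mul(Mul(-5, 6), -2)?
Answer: -12464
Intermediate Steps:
k = 60 (k = Mul(-30, -2) = 60)
Function('W')(G) = 3600 (Function('W')(G) = Pow(60, 2) = 3600)
Function('c')(g, S) = -3608 (Function('c')(g, S) = Add(-5, Add(-3, Mul(-1, 3600))) = Add(-5, Add(-3, -3600)) = Add(-5, -3603) = -3608)
Add(Mul(-72, 123), Function('c')(-9, -2)) = Add(Mul(-72, 123), -3608) = Add(-8856, -3608) = -12464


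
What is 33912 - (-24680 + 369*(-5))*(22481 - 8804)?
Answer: 362816337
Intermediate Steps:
33912 - (-24680 + 369*(-5))*(22481 - 8804) = 33912 - (-24680 - 1845)*13677 = 33912 - (-26525)*13677 = 33912 - 1*(-362782425) = 33912 + 362782425 = 362816337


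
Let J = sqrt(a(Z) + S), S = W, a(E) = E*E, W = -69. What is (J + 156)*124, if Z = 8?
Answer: 19344 + 124*I*sqrt(5) ≈ 19344.0 + 277.27*I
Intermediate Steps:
a(E) = E**2
S = -69
J = I*sqrt(5) (J = sqrt(8**2 - 69) = sqrt(64 - 69) = sqrt(-5) = I*sqrt(5) ≈ 2.2361*I)
(J + 156)*124 = (I*sqrt(5) + 156)*124 = (156 + I*sqrt(5))*124 = 19344 + 124*I*sqrt(5)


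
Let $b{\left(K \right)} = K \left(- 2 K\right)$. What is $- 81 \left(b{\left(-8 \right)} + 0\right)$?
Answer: $10368$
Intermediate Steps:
$b{\left(K \right)} = - 2 K^{2}$
$- 81 \left(b{\left(-8 \right)} + 0\right) = - 81 \left(- 2 \left(-8\right)^{2} + 0\right) = - 81 \left(\left(-2\right) 64 + 0\right) = - 81 \left(-128 + 0\right) = \left(-81\right) \left(-128\right) = 10368$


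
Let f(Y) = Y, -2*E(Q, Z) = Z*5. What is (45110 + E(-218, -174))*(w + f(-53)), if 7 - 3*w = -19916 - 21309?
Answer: 623556595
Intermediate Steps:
E(Q, Z) = -5*Z/2 (E(Q, Z) = -Z*5/2 = -5*Z/2)
w = 13744 (w = 7/3 - (-19916 - 21309)/3 = 7/3 - 1/3*(-41225) = 7/3 + 41225/3 = 13744)
(45110 + E(-218, -174))*(w + f(-53)) = (45110 - 5/2*(-174))*(13744 - 53) = (45110 + 435)*13691 = 45545*13691 = 623556595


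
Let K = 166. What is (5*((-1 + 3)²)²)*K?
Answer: 13280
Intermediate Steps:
(5*((-1 + 3)²)²)*K = (5*((-1 + 3)²)²)*166 = (5*(2²)²)*166 = (5*4²)*166 = (5*16)*166 = 80*166 = 13280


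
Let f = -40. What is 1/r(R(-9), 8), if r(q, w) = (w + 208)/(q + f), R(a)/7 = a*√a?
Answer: -5/27 - 7*I/8 ≈ -0.18519 - 0.875*I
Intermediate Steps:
R(a) = 7*a^(3/2) (R(a) = 7*(a*√a) = 7*a^(3/2))
r(q, w) = (208 + w)/(-40 + q) (r(q, w) = (w + 208)/(q - 40) = (208 + w)/(-40 + q))
1/r(R(-9), 8) = 1/((208 + 8)/(-40 + 7*(-9)^(3/2))) = 1/(216/(-40 + 7*(-27*I))) = 1/(216/(-40 - 189*I)) = 1/(((-40 + 189*I)/37321)*216) = 1/(216*(-40 + 189*I)/37321) = -5/27 - 7*I/8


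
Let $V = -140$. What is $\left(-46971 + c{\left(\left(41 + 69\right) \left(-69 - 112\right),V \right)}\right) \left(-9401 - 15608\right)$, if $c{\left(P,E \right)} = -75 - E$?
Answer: $1173072154$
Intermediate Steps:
$\left(-46971 + c{\left(\left(41 + 69\right) \left(-69 - 112\right),V \right)}\right) \left(-9401 - 15608\right) = \left(-46971 - -65\right) \left(-9401 - 15608\right) = \left(-46971 + \left(-75 + 140\right)\right) \left(-25009\right) = \left(-46971 + 65\right) \left(-25009\right) = \left(-46906\right) \left(-25009\right) = 1173072154$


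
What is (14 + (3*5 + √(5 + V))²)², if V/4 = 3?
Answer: 80836 + 15360*√17 ≈ 1.4417e+5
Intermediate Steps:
V = 12 (V = 4*3 = 12)
(14 + (3*5 + √(5 + V))²)² = (14 + (3*5 + √(5 + 12))²)² = (14 + (15 + √17)²)²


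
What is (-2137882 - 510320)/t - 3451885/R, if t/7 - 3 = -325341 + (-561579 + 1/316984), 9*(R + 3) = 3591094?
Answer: -58124362324418979429/7067110286401514363 ≈ -8.2246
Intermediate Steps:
R = 3591067/9 (R = -3 + (⅑)*3591094 = -3 + 3591094/9 = 3591067/9 ≈ 3.9901e+5)
t = -1967969488289/316984 (t = 21 + 7*(-325341 + (-561579 + 1/316984)) = 21 + 7*(-325341 - 178011557735/316984) = 21 + 7*(-281139449279/316984) = 21 - 1967976144953/316984 = -1967969488289/316984 ≈ -6.2084e+6)
(-2137882 - 510320)/t - 3451885/R = (-2137882 - 510320)/(-1967969488289/316984) - 3451885/3591067/9 = -2648202*(-316984/1967969488289) - 3451885*9/3591067 = 839437662768/1967969488289 - 31066965/3591067 = -58124362324418979429/7067110286401514363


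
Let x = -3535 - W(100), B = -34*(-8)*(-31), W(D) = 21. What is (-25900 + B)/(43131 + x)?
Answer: -34332/39575 ≈ -0.86752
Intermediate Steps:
B = -8432 (B = 272*(-31) = -8432)
x = -3556 (x = -3535 - 1*21 = -3535 - 21 = -3556)
(-25900 + B)/(43131 + x) = (-25900 - 8432)/(43131 - 3556) = -34332/39575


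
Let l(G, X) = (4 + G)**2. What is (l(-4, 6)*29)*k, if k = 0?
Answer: 0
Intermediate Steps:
(l(-4, 6)*29)*k = ((4 - 4)**2*29)*0 = (0**2*29)*0 = (0*29)*0 = 0*0 = 0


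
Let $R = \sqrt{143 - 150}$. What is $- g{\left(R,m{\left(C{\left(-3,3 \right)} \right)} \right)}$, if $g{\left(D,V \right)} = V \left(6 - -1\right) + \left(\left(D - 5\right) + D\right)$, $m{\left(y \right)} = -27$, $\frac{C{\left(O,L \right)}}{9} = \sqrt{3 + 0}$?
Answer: $194 - 2 i \sqrt{7} \approx 194.0 - 5.2915 i$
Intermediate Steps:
$C{\left(O,L \right)} = 9 \sqrt{3}$ ($C{\left(O,L \right)} = 9 \sqrt{3 + 0} = 9 \sqrt{3}$)
$R = i \sqrt{7}$ ($R = \sqrt{-7} = i \sqrt{7} \approx 2.6458 i$)
$g{\left(D,V \right)} = -5 + 2 D + 7 V$ ($g{\left(D,V \right)} = V \left(6 + 1\right) + \left(\left(-5 + D\right) + D\right) = V 7 + \left(-5 + 2 D\right) = 7 V + \left(-5 + 2 D\right) = -5 + 2 D + 7 V$)
$- g{\left(R,m{\left(C{\left(-3,3 \right)} \right)} \right)} = - (-5 + 2 i \sqrt{7} + 7 \left(-27\right)) = - (-5 + 2 i \sqrt{7} - 189) = - (-194 + 2 i \sqrt{7}) = 194 - 2 i \sqrt{7}$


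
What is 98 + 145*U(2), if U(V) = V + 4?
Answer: 968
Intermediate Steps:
U(V) = 4 + V
98 + 145*U(2) = 98 + 145*(4 + 2) = 98 + 145*6 = 98 + 870 = 968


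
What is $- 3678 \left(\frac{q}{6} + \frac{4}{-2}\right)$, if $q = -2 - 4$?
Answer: $11034$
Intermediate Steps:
$q = -6$
$- 3678 \left(\frac{q}{6} + \frac{4}{-2}\right) = - 3678 \left(- \frac{6}{6} + \frac{4}{-2}\right) = - 3678 \left(\left(-6\right) \frac{1}{6} + 4 \left(- \frac{1}{2}\right)\right) = - 3678 \left(-1 - 2\right) = \left(-3678\right) \left(-3\right) = 11034$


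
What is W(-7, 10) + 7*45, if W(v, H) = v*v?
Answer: 364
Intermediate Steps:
W(v, H) = v²
W(-7, 10) + 7*45 = (-7)² + 7*45 = 49 + 315 = 364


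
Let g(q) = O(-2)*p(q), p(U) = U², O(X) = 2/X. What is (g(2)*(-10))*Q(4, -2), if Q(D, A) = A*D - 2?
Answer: -400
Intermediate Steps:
Q(D, A) = -2 + A*D
g(q) = -q² (g(q) = (2/(-2))*q² = (2*(-½))*q² = -q²)
(g(2)*(-10))*Q(4, -2) = (-1*2²*(-10))*(-2 - 2*4) = (-1*4*(-10))*(-2 - 8) = -4*(-10)*(-10) = 40*(-10) = -400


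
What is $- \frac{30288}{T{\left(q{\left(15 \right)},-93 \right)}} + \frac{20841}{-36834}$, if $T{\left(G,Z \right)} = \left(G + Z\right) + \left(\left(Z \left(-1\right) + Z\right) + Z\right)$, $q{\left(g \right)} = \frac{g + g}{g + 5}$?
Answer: $\frac{247062895}{1510194} \approx 163.6$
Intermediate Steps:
$q{\left(g \right)} = \frac{2 g}{5 + g}$
$T{\left(G,Z \right)} = G + 2 Z$ ($T{\left(G,Z \right)} = \left(G + Z\right) + \left(\left(- Z + Z\right) + Z\right) = \left(G + Z\right) + \left(0 + Z\right) = \left(G + Z\right) + Z = G + 2 Z$)
$- \frac{30288}{T{\left(q{\left(15 \right)},-93 \right)}} + \frac{20841}{-36834} = - \frac{30288}{2 \cdot 15 \frac{1}{5 + 15} + 2 \left(-93\right)} + \frac{20841}{-36834} = - \frac{30288}{2 \cdot 15 \cdot \frac{1}{20} - 186} + 20841 \left(- \frac{1}{36834}\right) = - \frac{30288}{2 \cdot 15 \cdot \frac{1}{20} - 186} - \frac{6947}{12278} = - \frac{30288}{\frac{3}{2} - 186} - \frac{6947}{12278} = - \frac{30288}{- \frac{369}{2}} - \frac{6947}{12278} = \left(-30288\right) \left(- \frac{2}{369}\right) - \frac{6947}{12278} = \frac{20192}{123} - \frac{6947}{12278} = \frac{247062895}{1510194}$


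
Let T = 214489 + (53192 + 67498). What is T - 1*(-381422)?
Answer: 716601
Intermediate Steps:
T = 335179 (T = 214489 + 120690 = 335179)
T - 1*(-381422) = 335179 - 1*(-381422) = 335179 + 381422 = 716601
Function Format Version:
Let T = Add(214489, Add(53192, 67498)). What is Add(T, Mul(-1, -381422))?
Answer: 716601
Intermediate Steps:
T = 335179 (T = Add(214489, 120690) = 335179)
Add(T, Mul(-1, -381422)) = Add(335179, Mul(-1, -381422)) = Add(335179, 381422) = 716601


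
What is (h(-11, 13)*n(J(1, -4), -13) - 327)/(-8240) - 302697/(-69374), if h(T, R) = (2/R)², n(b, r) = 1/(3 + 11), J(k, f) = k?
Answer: 1488751354513/338126101040 ≈ 4.4029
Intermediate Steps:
n(b, r) = 1/14
h(T, R) = 4/R²
(h(-11, 13)*n(J(1, -4), -13) - 327)/(-8240) - 302697/(-69374) = ((4/13²)*(1/14) - 327)/(-8240) - 302697/(-69374) = ((4*(1/169))*(1/14) - 327)*(-1/8240) - 302697*(-1/69374) = ((4/169)*(1/14) - 327)*(-1/8240) + 302697/69374 = (2/1183 - 327)*(-1/8240) + 302697/69374 = -386839/1183*(-1/8240) + 302697/69374 = 386839/9747920 + 302697/69374 = 1488751354513/338126101040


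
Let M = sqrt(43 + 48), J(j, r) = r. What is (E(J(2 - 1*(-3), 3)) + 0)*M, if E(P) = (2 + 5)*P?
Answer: 21*sqrt(91) ≈ 200.33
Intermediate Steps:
E(P) = 7*P
M = sqrt(91) ≈ 9.5394
(E(J(2 - 1*(-3), 3)) + 0)*M = (7*3 + 0)*sqrt(91) = (21 + 0)*sqrt(91) = 21*sqrt(91)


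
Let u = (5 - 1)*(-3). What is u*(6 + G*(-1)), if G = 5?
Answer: -12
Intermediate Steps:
u = -12 (u = 4*(-3) = -12)
u*(6 + G*(-1)) = -12*(6 + 5*(-1)) = -12*(6 - 5) = -12*1 = -12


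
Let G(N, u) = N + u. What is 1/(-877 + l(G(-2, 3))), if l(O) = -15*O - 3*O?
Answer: -1/895 ≈ -0.0011173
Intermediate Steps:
l(O) = -18*O
1/(-877 + l(G(-2, 3))) = 1/(-877 - 18*(-2 + 3)) = 1/(-877 - 18*1) = 1/(-877 - 18) = 1/(-895) = -1/895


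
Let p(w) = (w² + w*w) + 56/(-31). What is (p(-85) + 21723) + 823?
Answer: 1146820/31 ≈ 36994.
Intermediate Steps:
p(w) = -56/31 + 2*w² (p(w) = (w² + w²) + 56*(-1/31) = 2*w² - 56/31 = -56/31 + 2*w²)
(p(-85) + 21723) + 823 = ((-56/31 + 2*(-85)²) + 21723) + 823 = ((-56/31 + 2*7225) + 21723) + 823 = ((-56/31 + 14450) + 21723) + 823 = (447894/31 + 21723) + 823 = 1121307/31 + 823 = 1146820/31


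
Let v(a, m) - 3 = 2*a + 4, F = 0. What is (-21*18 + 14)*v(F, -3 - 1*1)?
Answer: -2548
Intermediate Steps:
v(a, m) = 7 + 2*a (v(a, m) = 3 + (2*a + 4) = 3 + (4 + 2*a) = 7 + 2*a)
(-21*18 + 14)*v(F, -3 - 1*1) = (-21*18 + 14)*(7 + 2*0) = (-378 + 14)*(7 + 0) = -364*7 = -2548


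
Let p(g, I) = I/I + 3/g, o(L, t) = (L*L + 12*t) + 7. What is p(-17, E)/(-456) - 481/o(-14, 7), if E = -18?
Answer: -1866365/1112412 ≈ -1.6778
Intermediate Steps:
o(L, t) = 7 + L² + 12*t (o(L, t) = (L² + 12*t) + 7 = 7 + L² + 12*t)
p(g, I) = 1 + 3/g
p(-17, E)/(-456) - 481/o(-14, 7) = ((3 - 17)/(-17))/(-456) - 481/(7 + (-14)² + 12*7) = -1/17*(-14)*(-1/456) - 481/(7 + 196 + 84) = (14/17)*(-1/456) - 481/287 = -7/3876 - 481*1/287 = -7/3876 - 481/287 = -1866365/1112412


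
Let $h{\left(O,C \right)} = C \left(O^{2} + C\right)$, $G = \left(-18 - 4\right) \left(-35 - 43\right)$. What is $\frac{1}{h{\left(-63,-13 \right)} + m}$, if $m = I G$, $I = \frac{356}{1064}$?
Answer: $- \frac{133}{6763562} \approx -1.9664 \cdot 10^{-5}$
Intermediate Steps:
$I = \frac{89}{266}$ ($I = 356 \cdot \frac{1}{1064} = \frac{89}{266} \approx 0.33459$)
$G = 1716$ ($G = \left(-22\right) \left(-78\right) = 1716$)
$h{\left(O,C \right)} = C \left(C + O^{2}\right)$
$m = \frac{76362}{133}$ ($m = \frac{89}{266} \cdot 1716 = \frac{76362}{133} \approx 574.15$)
$\frac{1}{h{\left(-63,-13 \right)} + m} = \frac{1}{- 13 \left(-13 + \left(-63\right)^{2}\right) + \frac{76362}{133}} = \frac{1}{- 13 \left(-13 + 3969\right) + \frac{76362}{133}} = \frac{1}{\left(-13\right) 3956 + \frac{76362}{133}} = \frac{1}{-51428 + \frac{76362}{133}} = \frac{1}{- \frac{6763562}{133}} = - \frac{133}{6763562}$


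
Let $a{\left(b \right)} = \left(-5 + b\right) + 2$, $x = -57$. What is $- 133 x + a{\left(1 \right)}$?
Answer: $7579$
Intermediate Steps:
$a{\left(b \right)} = -3 + b$
$- 133 x + a{\left(1 \right)} = \left(-133\right) \left(-57\right) + \left(-3 + 1\right) = 7581 - 2 = 7579$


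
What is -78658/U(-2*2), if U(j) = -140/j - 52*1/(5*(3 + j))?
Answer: -393290/227 ≈ -1732.6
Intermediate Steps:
U(j) = -140/j - 52/(15 + 5*j)
-78658/U(-2*2) = -78658*(-5*(3 - 2*2)/(-525 - (-376)*2)) = -78658*(-5*(3 - 4)/(-525 - 188*(-4))) = -78658*5/(-525 + 752) = -78658/((⅘)*(-¼)*(-1)*227) = -78658/227/5 = -78658*5/227 = -393290/227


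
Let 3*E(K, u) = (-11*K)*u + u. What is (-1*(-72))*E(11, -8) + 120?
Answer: 23160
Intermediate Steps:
E(K, u) = u/3 - 11*K*u/3 (E(K, u) = ((-11*K)*u + u)/3 = (-11*K*u + u)/3 = (u - 11*K*u)/3 = u/3 - 11*K*u/3)
(-1*(-72))*E(11, -8) + 120 = (-1*(-72))*((⅓)*(-8)*(1 - 11*11)) + 120 = 72*((⅓)*(-8)*(1 - 121)) + 120 = 72*((⅓)*(-8)*(-120)) + 120 = 72*320 + 120 = 23040 + 120 = 23160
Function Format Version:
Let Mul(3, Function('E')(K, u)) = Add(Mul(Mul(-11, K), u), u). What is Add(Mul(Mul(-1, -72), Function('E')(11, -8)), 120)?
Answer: 23160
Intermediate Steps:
Function('E')(K, u) = Add(Mul(Rational(1, 3), u), Mul(Rational(-11, 3), K, u)) (Function('E')(K, u) = Mul(Rational(1, 3), Add(Mul(Mul(-11, K), u), u)) = Mul(Rational(1, 3), Add(Mul(-11, K, u), u)) = Mul(Rational(1, 3), Add(u, Mul(-11, K, u))) = Add(Mul(Rational(1, 3), u), Mul(Rational(-11, 3), K, u)))
Add(Mul(Mul(-1, -72), Function('E')(11, -8)), 120) = Add(Mul(Mul(-1, -72), Mul(Rational(1, 3), -8, Add(1, Mul(-11, 11)))), 120) = Add(Mul(72, Mul(Rational(1, 3), -8, Add(1, -121))), 120) = Add(Mul(72, Mul(Rational(1, 3), -8, -120)), 120) = Add(Mul(72, 320), 120) = Add(23040, 120) = 23160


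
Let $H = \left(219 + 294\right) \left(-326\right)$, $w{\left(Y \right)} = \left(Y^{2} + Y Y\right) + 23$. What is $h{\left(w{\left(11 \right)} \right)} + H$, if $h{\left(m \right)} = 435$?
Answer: $-166803$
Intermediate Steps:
$w{\left(Y \right)} = 23 + 2 Y^{2}$ ($w{\left(Y \right)} = \left(Y^{2} + Y^{2}\right) + 23 = 2 Y^{2} + 23 = 23 + 2 Y^{2}$)
$H = -167238$ ($H = 513 \left(-326\right) = -167238$)
$h{\left(w{\left(11 \right)} \right)} + H = 435 - 167238 = -166803$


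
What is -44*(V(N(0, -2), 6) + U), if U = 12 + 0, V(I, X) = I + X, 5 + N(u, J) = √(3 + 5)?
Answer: -572 - 88*√2 ≈ -696.45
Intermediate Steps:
N(u, J) = -5 + 2*√2 (N(u, J) = -5 + √(3 + 5) = -5 + √8 = -5 + 2*√2)
U = 12
-44*(V(N(0, -2), 6) + U) = -44*(((-5 + 2*√2) + 6) + 12) = -44*((1 + 2*√2) + 12) = -44*(13 + 2*√2) = -572 - 88*√2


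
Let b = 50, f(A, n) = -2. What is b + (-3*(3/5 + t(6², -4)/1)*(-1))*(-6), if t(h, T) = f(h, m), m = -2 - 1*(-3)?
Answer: 376/5 ≈ 75.200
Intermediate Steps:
m = 1 (m = -2 + 3 = 1)
t(h, T) = -2
b + (-3*(3/5 + t(6², -4)/1)*(-1))*(-6) = 50 + (-3*(3/5 - 2/1)*(-1))*(-6) = 50 + (-3*(3*(⅕) - 2*1)*(-1))*(-6) = 50 + (-3*(⅗ - 2)*(-1))*(-6) = 50 + (-3*(-7/5)*(-1))*(-6) = 50 + ((21/5)*(-1))*(-6) = 50 - 21/5*(-6) = 50 + 126/5 = 376/5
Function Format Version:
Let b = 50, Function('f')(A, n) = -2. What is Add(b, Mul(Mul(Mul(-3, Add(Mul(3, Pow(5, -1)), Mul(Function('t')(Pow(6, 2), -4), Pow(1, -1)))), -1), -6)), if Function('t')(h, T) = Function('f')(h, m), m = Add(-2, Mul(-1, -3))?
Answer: Rational(376, 5) ≈ 75.200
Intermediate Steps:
m = 1 (m = Add(-2, 3) = 1)
Function('t')(h, T) = -2
Add(b, Mul(Mul(Mul(-3, Add(Mul(3, Pow(5, -1)), Mul(Function('t')(Pow(6, 2), -4), Pow(1, -1)))), -1), -6)) = Add(50, Mul(Mul(Mul(-3, Add(Mul(3, Pow(5, -1)), Mul(-2, Pow(1, -1)))), -1), -6)) = Add(50, Mul(Mul(Mul(-3, Add(Mul(3, Rational(1, 5)), Mul(-2, 1))), -1), -6)) = Add(50, Mul(Mul(Mul(-3, Add(Rational(3, 5), -2)), -1), -6)) = Add(50, Mul(Mul(Mul(-3, Rational(-7, 5)), -1), -6)) = Add(50, Mul(Mul(Rational(21, 5), -1), -6)) = Add(50, Mul(Rational(-21, 5), -6)) = Add(50, Rational(126, 5)) = Rational(376, 5)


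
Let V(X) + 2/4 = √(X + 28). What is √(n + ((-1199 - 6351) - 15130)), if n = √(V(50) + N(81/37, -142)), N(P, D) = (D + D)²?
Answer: √(-90720 + 2*√2*√(161311 + 2*√78))/2 ≈ 149.65*I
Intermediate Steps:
V(X) = -½ + √(28 + X) (V(X) = -½ + √(X + 28) = -½ + √(28 + X))
N(P, D) = 4*D² (N(P, D) = (2*D)² = 4*D²)
n = √(161311/2 + √78) (n = √((-½ + √(28 + 50)) + 4*(-142)²) = √((-½ + √78) + 4*20164) = √((-½ + √78) + 80656) = √(161311/2 + √78) ≈ 284.01)
√(n + ((-1199 - 6351) - 15130)) = √(√(322622 + 4*√78)/2 + ((-1199 - 6351) - 15130)) = √(√(322622 + 4*√78)/2 + (-7550 - 15130)) = √(√(322622 + 4*√78)/2 - 22680) = √(-22680 + √(322622 + 4*√78)/2)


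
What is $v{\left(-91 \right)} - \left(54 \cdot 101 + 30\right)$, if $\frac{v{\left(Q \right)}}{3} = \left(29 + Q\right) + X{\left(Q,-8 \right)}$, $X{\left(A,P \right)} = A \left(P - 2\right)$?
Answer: $-2940$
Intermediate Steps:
$X{\left(A,P \right)} = A \left(-2 + P\right)$
$v{\left(Q \right)} = 87 - 27 Q$ ($v{\left(Q \right)} = 3 \left(\left(29 + Q\right) + Q \left(-2 - 8\right)\right) = 3 \left(\left(29 + Q\right) + Q \left(-10\right)\right) = 3 \left(\left(29 + Q\right) - 10 Q\right) = 3 \left(29 - 9 Q\right) = 87 - 27 Q$)
$v{\left(-91 \right)} - \left(54 \cdot 101 + 30\right) = \left(87 - -2457\right) - \left(54 \cdot 101 + 30\right) = \left(87 + 2457\right) - \left(5454 + 30\right) = 2544 - 5484 = -2940$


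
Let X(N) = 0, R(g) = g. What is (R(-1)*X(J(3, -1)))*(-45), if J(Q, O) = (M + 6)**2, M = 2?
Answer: 0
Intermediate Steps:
J(Q, O) = 64 (J(Q, O) = (2 + 6)**2 = 8**2 = 64)
(R(-1)*X(J(3, -1)))*(-45) = -1*0*(-45) = 0*(-45) = 0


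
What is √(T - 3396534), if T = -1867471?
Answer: I*√5264005 ≈ 2294.3*I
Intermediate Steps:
√(T - 3396534) = √(-1867471 - 3396534) = √(-5264005) = I*√5264005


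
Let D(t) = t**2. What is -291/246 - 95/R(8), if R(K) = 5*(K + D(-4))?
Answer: -1943/984 ≈ -1.9746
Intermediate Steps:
R(K) = 80 + 5*K (R(K) = 5*(K + (-4)**2) = 5*(K + 16) = 5*(16 + K) = 80 + 5*K)
-291/246 - 95/R(8) = -291/246 - 95/(80 + 5*8) = -291*1/246 - 95/(80 + 40) = -97/82 - 95/120 = -97/82 - 95*1/120 = -97/82 - 19/24 = -1943/984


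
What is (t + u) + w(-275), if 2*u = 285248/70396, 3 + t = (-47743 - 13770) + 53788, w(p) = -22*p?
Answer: -29495466/17599 ≈ -1676.0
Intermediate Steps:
t = -7728 (t = -3 + ((-47743 - 13770) + 53788) = -3 + (-61513 + 53788) = -3 - 7725 = -7728)
u = 35656/17599 (u = (285248/70396)/2 = (285248*(1/70396))/2 = (1/2)*(71312/17599) = 35656/17599 ≈ 2.0260)
(t + u) + w(-275) = (-7728 + 35656/17599) - 22*(-275) = -135969416/17599 + 6050 = -29495466/17599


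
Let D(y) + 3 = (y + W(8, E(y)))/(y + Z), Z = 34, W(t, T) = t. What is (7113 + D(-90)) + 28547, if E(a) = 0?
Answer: 998437/28 ≈ 35658.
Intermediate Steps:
D(y) = -3 + (8 + y)/(34 + y) (D(y) = -3 + (y + 8)/(y + 34) = -3 + (8 + y)/(34 + y))
(7113 + D(-90)) + 28547 = (7113 + 2*(-47 - 1*(-90))/(34 - 90)) + 28547 = (7113 + 2*(-47 + 90)/(-56)) + 28547 = (7113 + 2*(-1/56)*43) + 28547 = (7113 - 43/28) + 28547 = 199121/28 + 28547 = 998437/28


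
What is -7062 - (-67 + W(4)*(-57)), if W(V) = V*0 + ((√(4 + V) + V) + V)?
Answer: -6539 + 114*√2 ≈ -6377.8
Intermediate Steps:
W(V) = √(4 + V) + 2*V (W(V) = 0 + ((V + √(4 + V)) + V) = 0 + (√(4 + V) + 2*V) = √(4 + V) + 2*V)
-7062 - (-67 + W(4)*(-57)) = -7062 - (-67 + (√(4 + 4) + 2*4)*(-57)) = -7062 - (-67 + (√8 + 8)*(-57)) = -7062 - (-67 + (2*√2 + 8)*(-57)) = -7062 - (-67 + (8 + 2*√2)*(-57)) = -7062 - (-67 + (-456 - 114*√2)) = -7062 - (-523 - 114*√2) = -7062 + (523 + 114*√2) = -6539 + 114*√2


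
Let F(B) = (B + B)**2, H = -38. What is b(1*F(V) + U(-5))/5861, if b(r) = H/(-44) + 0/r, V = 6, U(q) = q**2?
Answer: 19/128942 ≈ 0.00014735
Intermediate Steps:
F(B) = 4*B**2 (F(B) = (2*B)**2 = 4*B**2)
b(r) = 19/22 (b(r) = -38/(-44) + 0/r = -38*(-1/44) + 0 = 19/22 + 0 = 19/22)
b(1*F(V) + U(-5))/5861 = (19/22)/5861 = (19/22)*(1/5861) = 19/128942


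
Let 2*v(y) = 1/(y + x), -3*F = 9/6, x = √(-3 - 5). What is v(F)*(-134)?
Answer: 134/33 + 536*I*√2/33 ≈ 4.0606 + 22.97*I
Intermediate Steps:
x = 2*I*√2 (x = √(-8) = 2*I*√2 ≈ 2.8284*I)
F = -½ (F = -3/6 = -⅓*3/2 = -½ ≈ -0.50000)
v(y) = 1/(2*(y + 2*I*√2))
v(F)*(-134) = (1/(2*(-½ + 2*I*√2)))*(-134) = -67/(-½ + 2*I*√2)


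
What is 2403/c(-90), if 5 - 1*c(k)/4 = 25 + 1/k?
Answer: -108135/3598 ≈ -30.054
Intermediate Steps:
c(k) = -80 - 4/k (c(k) = 20 - 4*(25 + 1/k) = 20 + (-100 - 4/k) = -80 - 4/k)
2403/c(-90) = 2403/(-80 - 4/(-90)) = 2403/(-80 - 4*(-1/90)) = 2403/(-80 + 2/45) = 2403/(-3598/45) = 2403*(-45/3598) = -108135/3598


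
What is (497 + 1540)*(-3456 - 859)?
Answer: -8789655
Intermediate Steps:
(497 + 1540)*(-3456 - 859) = 2037*(-4315) = -8789655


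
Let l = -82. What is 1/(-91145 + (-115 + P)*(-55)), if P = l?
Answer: -1/80310 ≈ -1.2452e-5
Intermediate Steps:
P = -82
1/(-91145 + (-115 + P)*(-55)) = 1/(-91145 + (-115 - 82)*(-55)) = 1/(-91145 - 197*(-55)) = 1/(-91145 + 10835) = 1/(-80310) = -1/80310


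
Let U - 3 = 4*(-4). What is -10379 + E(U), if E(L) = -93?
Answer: -10472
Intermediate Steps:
U = -13 (U = 3 + 4*(-4) = 3 - 16 = -13)
-10379 + E(U) = -10379 - 93 = -10472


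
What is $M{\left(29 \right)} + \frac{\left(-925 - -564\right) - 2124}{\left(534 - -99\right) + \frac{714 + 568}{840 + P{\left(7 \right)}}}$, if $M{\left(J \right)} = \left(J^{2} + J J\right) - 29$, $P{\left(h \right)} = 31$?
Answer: $\frac{182264938}{110525} \approx 1649.1$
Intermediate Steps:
$M{\left(J \right)} = -29 + 2 J^{2}$ ($M{\left(J \right)} = \left(J^{2} + J^{2}\right) - 29 = 2 J^{2} - 29 = -29 + 2 J^{2}$)
$M{\left(29 \right)} + \frac{\left(-925 - -564\right) - 2124}{\left(534 - -99\right) + \frac{714 + 568}{840 + P{\left(7 \right)}}} = \left(-29 + 2 \cdot 29^{2}\right) + \frac{\left(-925 - -564\right) - 2124}{\left(534 - -99\right) + \frac{714 + 568}{840 + 31}} = \left(-29 + 2 \cdot 841\right) + \frac{\left(-925 + 564\right) - 2124}{\left(534 + 99\right) + \frac{1282}{871}} = \left(-29 + 1682\right) + \frac{-361 - 2124}{633 + 1282 \cdot \frac{1}{871}} = 1653 - \frac{2485}{633 + \frac{1282}{871}} = 1653 - \frac{2485}{\frac{552625}{871}} = 1653 - \frac{432887}{110525} = \frac{182264938}{110525}$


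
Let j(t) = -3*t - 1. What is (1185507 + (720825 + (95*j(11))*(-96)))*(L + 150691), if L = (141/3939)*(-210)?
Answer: 438511380342156/1313 ≈ 3.3398e+11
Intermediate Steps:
j(t) = -1 - 3*t
L = -9870/1313 (L = (141*(1/3939))*(-210) = (47/1313)*(-210) = -9870/1313 ≈ -7.5171)
(1185507 + (720825 + (95*j(11))*(-96)))*(L + 150691) = (1185507 + (720825 + (95*(-1 - 3*11))*(-96)))*(-9870/1313 + 150691) = (1185507 + (720825 + (95*(-1 - 33))*(-96)))*(197847413/1313) = (1185507 + (720825 + (95*(-34))*(-96)))*(197847413/1313) = (1185507 + (720825 - 3230*(-96)))*(197847413/1313) = (1185507 + (720825 + 310080))*(197847413/1313) = (1185507 + 1030905)*(197847413/1313) = 2216412*(197847413/1313) = 438511380342156/1313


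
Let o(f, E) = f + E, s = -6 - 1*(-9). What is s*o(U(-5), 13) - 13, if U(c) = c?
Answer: 11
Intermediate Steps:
s = 3 (s = -6 + 9 = 3)
o(f, E) = E + f
s*o(U(-5), 13) - 13 = 3*(13 - 5) - 13 = 3*8 - 13 = 24 - 13 = 11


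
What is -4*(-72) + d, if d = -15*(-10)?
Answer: 438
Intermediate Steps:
d = 150
-4*(-72) + d = -4*(-72) + 150 = 288 + 150 = 438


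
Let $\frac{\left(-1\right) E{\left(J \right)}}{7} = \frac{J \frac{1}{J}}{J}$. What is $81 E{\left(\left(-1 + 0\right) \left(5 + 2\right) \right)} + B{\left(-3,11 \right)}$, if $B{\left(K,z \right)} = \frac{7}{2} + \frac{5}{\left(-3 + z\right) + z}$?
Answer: $\frac{3221}{38} \approx 84.763$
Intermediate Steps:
$E{\left(J \right)} = - \frac{7}{J}$ ($E{\left(J \right)} = - 7 \frac{J \frac{1}{J}}{J} = - 7 \cdot 1 \frac{1}{J} = - \frac{7}{J}$)
$B{\left(K,z \right)} = \frac{7}{2} + \frac{5}{-3 + 2 z}$ ($B{\left(K,z \right)} = 7 \cdot \frac{1}{2} + \frac{5}{-3 + 2 z} = \frac{7}{2} + \frac{5}{-3 + 2 z}$)
$81 E{\left(\left(-1 + 0\right) \left(5 + 2\right) \right)} + B{\left(-3,11 \right)} = 81 \left(- \frac{7}{\left(-1 + 0\right) \left(5 + 2\right)}\right) + \frac{-11 + 14 \cdot 11}{2 \left(-3 + 2 \cdot 11\right)} = 81 \left(- \frac{7}{\left(-1\right) 7}\right) + \frac{-11 + 154}{2 \left(-3 + 22\right)} = 81 \left(- \frac{7}{-7}\right) + \frac{1}{2} \cdot \frac{1}{19} \cdot 143 = 81 \left(\left(-7\right) \left(- \frac{1}{7}\right)\right) + \frac{1}{2} \cdot \frac{1}{19} \cdot 143 = 81 \cdot 1 + \frac{143}{38} = 81 + \frac{143}{38} = \frac{3221}{38}$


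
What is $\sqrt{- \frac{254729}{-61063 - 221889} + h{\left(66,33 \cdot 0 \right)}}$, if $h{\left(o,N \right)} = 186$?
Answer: $\frac{\sqrt{3740894315138}}{141476} \approx 13.671$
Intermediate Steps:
$\sqrt{- \frac{254729}{-61063 - 221889} + h{\left(66,33 \cdot 0 \right)}} = \sqrt{- \frac{254729}{-61063 - 221889} + 186} = \sqrt{- \frac{254729}{-282952} + 186} = \sqrt{\left(-254729\right) \left(- \frac{1}{282952}\right) + 186} = \sqrt{\frac{254729}{282952} + 186} = \sqrt{\frac{52883801}{282952}} = \frac{\sqrt{3740894315138}}{141476}$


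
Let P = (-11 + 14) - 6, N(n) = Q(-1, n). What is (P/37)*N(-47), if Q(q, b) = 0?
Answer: 0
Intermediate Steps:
N(n) = 0
P = -3 (P = 3 - 6 = -3)
(P/37)*N(-47) = -3/37*0 = 0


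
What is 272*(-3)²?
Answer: 2448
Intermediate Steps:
272*(-3)² = 272*9 = 2448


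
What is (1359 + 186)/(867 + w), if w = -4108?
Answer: -1545/3241 ≈ -0.47670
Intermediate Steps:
(1359 + 186)/(867 + w) = (1359 + 186)/(867 - 4108) = 1545/(-3241) = 1545*(-1/3241) = -1545/3241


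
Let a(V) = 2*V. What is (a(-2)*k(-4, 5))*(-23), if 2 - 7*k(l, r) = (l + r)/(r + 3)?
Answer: 345/14 ≈ 24.643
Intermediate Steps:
k(l, r) = 2/7 - (l + r)/(7*(3 + r)) (k(l, r) = 2/7 - (l + r)/(7*(r + 3)) = 2/7 - (l + r)/(7*(3 + r)))
(a(-2)*k(-4, 5))*(-23) = ((2*(-2))*((6 + 5 - 1*(-4))/(7*(3 + 5))))*(-23) = -4*(6 + 5 + 4)/(7*8)*(-23) = -4*15/(7*8)*(-23) = -4*15/56*(-23) = -15/14*(-23) = 345/14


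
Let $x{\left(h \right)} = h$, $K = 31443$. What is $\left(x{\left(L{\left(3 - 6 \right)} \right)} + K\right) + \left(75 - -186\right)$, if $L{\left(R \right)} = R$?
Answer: $31701$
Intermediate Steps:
$\left(x{\left(L{\left(3 - 6 \right)} \right)} + K\right) + \left(75 - -186\right) = \left(\left(3 - 6\right) + 31443\right) + \left(75 - -186\right) = \left(-3 + 31443\right) + \left(75 + 186\right) = 31440 + 261 = 31701$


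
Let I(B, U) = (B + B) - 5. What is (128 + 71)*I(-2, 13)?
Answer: -1791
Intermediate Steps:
I(B, U) = -5 + 2*B (I(B, U) = 2*B - 5 = -5 + 2*B)
(128 + 71)*I(-2, 13) = (128 + 71)*(-5 + 2*(-2)) = 199*(-5 - 4) = 199*(-9) = -1791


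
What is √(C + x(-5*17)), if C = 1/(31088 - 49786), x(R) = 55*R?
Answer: I*√1634451097398/18698 ≈ 68.374*I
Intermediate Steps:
C = -1/18698 (C = 1/(-18698) = -1/18698 ≈ -5.3482e-5)
√(C + x(-5*17)) = √(-1/18698 + 55*(-5*17)) = √(-1/18698 + 55*(-85)) = √(-1/18698 - 4675) = √(-87413151/18698) = I*√1634451097398/18698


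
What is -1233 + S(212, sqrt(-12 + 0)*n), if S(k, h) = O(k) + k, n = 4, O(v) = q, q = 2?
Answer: -1019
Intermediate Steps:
O(v) = 2
S(k, h) = 2 + k
-1233 + S(212, sqrt(-12 + 0)*n) = -1233 + (2 + 212) = -1233 + 214 = -1019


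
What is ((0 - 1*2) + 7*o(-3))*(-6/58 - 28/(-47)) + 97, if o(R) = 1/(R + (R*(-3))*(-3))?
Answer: 3921373/40890 ≈ 95.901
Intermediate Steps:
o(R) = 1/(10*R) (o(R) = 1/(R - 3*R*(-3)) = 1/(R + 9*R) = 1/(10*R))
((0 - 1*2) + 7*o(-3))*(-6/58 - 28/(-47)) + 97 = ((0 - 1*2) + 7*((⅒)/(-3)))*(-6/58 - 28/(-47)) + 97 = ((0 - 2) + 7*((⅒)*(-⅓)))*(-6*1/58 - 28*(-1/47)) + 97 = (-2 + 7*(-1/30))*(-3/29 + 28/47) + 97 = (-2 - 7/30)*(671/1363) + 97 = -67/30*671/1363 + 97 = -44957/40890 + 97 = 3921373/40890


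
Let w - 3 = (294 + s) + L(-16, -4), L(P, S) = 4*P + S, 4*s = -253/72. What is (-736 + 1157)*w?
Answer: 27659279/288 ≈ 96039.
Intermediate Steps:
s = -253/288 (s = (-253/72)/4 = (-253*1/72)/4 = (1/4)*(-253/72) = -253/288 ≈ -0.87847)
L(P, S) = S + 4*P
w = 65699/288 (w = 3 + ((294 - 253/288) + (-4 + 4*(-16))) = 3 + (84419/288 + (-4 - 64)) = 3 + (84419/288 - 68) = 3 + 64835/288 = 65699/288 ≈ 228.12)
(-736 + 1157)*w = (-736 + 1157)*(65699/288) = 421*(65699/288) = 27659279/288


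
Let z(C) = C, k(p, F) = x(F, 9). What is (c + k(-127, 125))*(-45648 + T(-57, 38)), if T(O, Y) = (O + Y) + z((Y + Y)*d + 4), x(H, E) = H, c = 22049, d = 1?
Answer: -1010846138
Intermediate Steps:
k(p, F) = F
T(O, Y) = 4 + O + 3*Y (T(O, Y) = (O + Y) + ((Y + Y)*1 + 4) = (O + Y) + ((2*Y)*1 + 4) = (O + Y) + (2*Y + 4) = (O + Y) + (4 + 2*Y) = 4 + O + 3*Y)
(c + k(-127, 125))*(-45648 + T(-57, 38)) = (22049 + 125)*(-45648 + (4 - 57 + 3*38)) = 22174*(-45648 + (4 - 57 + 114)) = 22174*(-45648 + 61) = 22174*(-45587) = -1010846138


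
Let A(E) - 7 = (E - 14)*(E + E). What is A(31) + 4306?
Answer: 5367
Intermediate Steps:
A(E) = 7 + 2*E*(-14 + E) (A(E) = 7 + (E - 14)*(E + E) = 7 + (-14 + E)*(2*E) = 7 + 2*E*(-14 + E))
A(31) + 4306 = (7 - 28*31 + 2*31²) + 4306 = (7 - 868 + 2*961) + 4306 = (7 - 868 + 1922) + 4306 = 1061 + 4306 = 5367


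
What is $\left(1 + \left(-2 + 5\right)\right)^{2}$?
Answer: $16$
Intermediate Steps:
$\left(1 + \left(-2 + 5\right)\right)^{2} = \left(1 + 3\right)^{2} = 4^{2} = 16$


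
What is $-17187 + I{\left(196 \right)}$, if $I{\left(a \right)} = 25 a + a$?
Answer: $-12091$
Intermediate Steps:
$I{\left(a \right)} = 26 a$
$-17187 + I{\left(196 \right)} = -17187 + 26 \cdot 196 = -17187 + 5096 = -12091$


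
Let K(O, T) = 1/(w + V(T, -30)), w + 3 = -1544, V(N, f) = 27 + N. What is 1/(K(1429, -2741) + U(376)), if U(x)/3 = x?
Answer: 4261/4806407 ≈ 0.00088653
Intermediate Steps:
U(x) = 3*x
w = -1547 (w = -3 - 1544 = -1547)
K(O, T) = 1/(-1520 + T) (K(O, T) = 1/(-1547 + (27 + T)) = 1/(-1520 + T))
1/(K(1429, -2741) + U(376)) = 1/(1/(-1520 - 2741) + 3*376) = 1/(1/(-4261) + 1128) = 1/(-1/4261 + 1128) = 1/(4806407/4261) = 4261/4806407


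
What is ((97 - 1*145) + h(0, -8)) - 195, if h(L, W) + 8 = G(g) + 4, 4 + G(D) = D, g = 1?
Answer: -250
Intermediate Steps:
G(D) = -4 + D
h(L, W) = -7 (h(L, W) = -8 + ((-4 + 1) + 4) = -8 + (-3 + 4) = -8 + 1 = -7)
((97 - 1*145) + h(0, -8)) - 195 = ((97 - 1*145) - 7) - 195 = ((97 - 145) - 7) - 195 = (-48 - 7) - 195 = -55 - 195 = -250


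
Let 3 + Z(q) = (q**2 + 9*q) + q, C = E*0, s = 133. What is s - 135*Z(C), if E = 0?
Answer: 538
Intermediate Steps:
C = 0 (C = 0*0 = 0)
Z(q) = -3 + q**2 + 10*q (Z(q) = -3 + ((q**2 + 9*q) + q) = -3 + (q**2 + 10*q) = -3 + q**2 + 10*q)
s - 135*Z(C) = 133 - 135*(-3 + 0**2 + 10*0) = 133 - 135*(-3 + 0 + 0) = 133 - 135*(-3) = 133 + 405 = 538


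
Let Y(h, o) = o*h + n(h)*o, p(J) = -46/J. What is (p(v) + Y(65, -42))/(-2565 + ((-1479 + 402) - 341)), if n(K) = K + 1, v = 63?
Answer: 346672/250929 ≈ 1.3816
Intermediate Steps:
n(K) = 1 + K
Y(h, o) = h*o + o*(1 + h) (Y(h, o) = o*h + (1 + h)*o = h*o + o*(1 + h))
(p(v) + Y(65, -42))/(-2565 + ((-1479 + 402) - 341)) = (-46/63 - 42*(1 + 2*65))/(-2565 + ((-1479 + 402) - 341)) = (-46*1/63 - 42*(1 + 130))/(-2565 + (-1077 - 341)) = (-46/63 - 42*131)/(-2565 - 1418) = (-46/63 - 5502)/(-3983) = -346672/63*(-1/3983) = 346672/250929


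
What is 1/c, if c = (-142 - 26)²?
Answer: 1/28224 ≈ 3.5431e-5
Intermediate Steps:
c = 28224 (c = (-168)² = 28224)
1/c = 1/28224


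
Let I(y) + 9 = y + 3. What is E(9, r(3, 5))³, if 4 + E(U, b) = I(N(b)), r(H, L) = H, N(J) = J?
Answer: -343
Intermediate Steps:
I(y) = -6 + y (I(y) = -9 + (y + 3) = -9 + (3 + y) = -6 + y)
E(U, b) = -10 + b (E(U, b) = -4 + (-6 + b) = -10 + b)
E(9, r(3, 5))³ = (-10 + 3)³ = (-7)³ = -343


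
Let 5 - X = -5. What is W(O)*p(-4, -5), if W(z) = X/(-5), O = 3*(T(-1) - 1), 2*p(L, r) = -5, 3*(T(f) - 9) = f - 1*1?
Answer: 5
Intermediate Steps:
T(f) = 26/3 + f/3 (T(f) = 9 + (f - 1*1)/3 = 9 + (f - 1)/3 = 9 + (-1 + f)/3 = 9 + (-⅓ + f/3) = 26/3 + f/3)
X = 10 (X = 5 - 1*(-5) = 5 + 5 = 10)
p(L, r) = -5/2 (p(L, r) = (½)*(-5) = -5/2)
O = 22 (O = 3*((26/3 + (⅓)*(-1)) - 1) = 3*((26/3 - ⅓) - 1) = 3*(25/3 - 1) = 3*(22/3) = 22)
W(z) = -2 (W(z) = 10/(-5) = -⅕*10 = -2)
W(O)*p(-4, -5) = -2*(-5/2) = 5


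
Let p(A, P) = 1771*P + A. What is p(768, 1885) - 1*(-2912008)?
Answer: 6251111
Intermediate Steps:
p(A, P) = A + 1771*P
p(768, 1885) - 1*(-2912008) = (768 + 1771*1885) - 1*(-2912008) = (768 + 3338335) + 2912008 = 3339103 + 2912008 = 6251111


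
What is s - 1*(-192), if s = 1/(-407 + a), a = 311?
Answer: 18431/96 ≈ 191.99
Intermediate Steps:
s = -1/96 (s = 1/(-407 + 311) = 1/(-96) = -1/96 ≈ -0.010417)
s - 1*(-192) = -1/96 - 1*(-192) = -1/96 + 192 = 18431/96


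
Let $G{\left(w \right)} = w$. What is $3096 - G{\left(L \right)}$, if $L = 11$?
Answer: $3085$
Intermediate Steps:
$3096 - G{\left(L \right)} = 3096 - 11 = 3085$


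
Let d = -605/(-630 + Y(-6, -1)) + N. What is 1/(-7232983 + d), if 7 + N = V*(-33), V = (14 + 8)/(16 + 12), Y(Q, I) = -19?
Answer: -826/5974470387 ≈ -1.3826e-7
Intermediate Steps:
V = 11/14 (V = 22/28 = 22*(1/28) = 11/14 ≈ 0.78571)
N = -461/14 (N = -7 + (11/14)*(-33) = -7 - 363/14 = -461/14 ≈ -32.929)
d = -26429/826 (d = -605/(-630 - 19) - 461/14 = -605/(-649) - 461/14 = -605*(-1/649) - 461/14 = 55/59 - 461/14 = -26429/826 ≈ -31.996)
1/(-7232983 + d) = 1/(-7232983 - 26429/826) = 1/(-5974470387/826) = -826/5974470387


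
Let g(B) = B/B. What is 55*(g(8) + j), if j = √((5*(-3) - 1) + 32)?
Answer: 275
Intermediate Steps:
g(B) = 1
j = 4 (j = √((-15 - 1) + 32) = √(-16 + 32) = √16 = 4)
55*(g(8) + j) = 55*(1 + 4) = 55*5 = 275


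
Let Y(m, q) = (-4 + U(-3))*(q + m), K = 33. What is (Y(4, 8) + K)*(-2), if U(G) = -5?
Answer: 150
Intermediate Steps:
Y(m, q) = -9*m - 9*q (Y(m, q) = (-4 - 5)*(q + m) = -9*(m + q) = -9*m - 9*q)
(Y(4, 8) + K)*(-2) = ((-9*4 - 9*8) + 33)*(-2) = ((-36 - 72) + 33)*(-2) = (-108 + 33)*(-2) = -75*(-2) = 150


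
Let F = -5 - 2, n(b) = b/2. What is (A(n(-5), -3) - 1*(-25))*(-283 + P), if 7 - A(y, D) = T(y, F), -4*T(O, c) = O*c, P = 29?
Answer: -36957/4 ≈ -9239.3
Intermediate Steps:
n(b) = b/2 (n(b) = b*(1/2) = b/2)
F = -7
T(O, c) = -O*c/4
A(y, D) = 7 - 7*y/4 (A(y, D) = 7 - (-1)*y*(-7)/4 = 7 - 7*y/4)
(A(n(-5), -3) - 1*(-25))*(-283 + P) = ((7 - 7*(-5)/8) - 1*(-25))*(-283 + 29) = ((7 - 7/4*(-5/2)) + 25)*(-254) = ((7 + 35/8) + 25)*(-254) = (91/8 + 25)*(-254) = (291/8)*(-254) = -36957/4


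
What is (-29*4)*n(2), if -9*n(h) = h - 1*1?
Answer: 116/9 ≈ 12.889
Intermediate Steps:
n(h) = 1/9 - h/9 (n(h) = -(h - 1*1)/9 = -(h - 1)/9 = -(-1 + h)/9 = 1/9 - h/9)
(-29*4)*n(2) = (-29*4)*(1/9 - 1/9*2) = -116*(1/9 - 2/9) = -116*(-1/9) = 116/9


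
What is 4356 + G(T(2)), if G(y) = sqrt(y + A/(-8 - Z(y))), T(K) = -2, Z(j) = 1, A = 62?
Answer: 4356 + 4*I*sqrt(5)/3 ≈ 4356.0 + 2.9814*I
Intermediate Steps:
G(y) = sqrt(-62/9 + y) (G(y) = sqrt(y + 62/(-8 - 1*1)) = sqrt(y + 62/(-8 - 1)) = sqrt(y + 62/(-9)) = sqrt(y + 62*(-1/9)) = sqrt(y - 62/9) = sqrt(-62/9 + y))
4356 + G(T(2)) = 4356 + sqrt(-62 + 9*(-2))/3 = 4356 + sqrt(-62 - 18)/3 = 4356 + sqrt(-80)/3 = 4356 + (4*I*sqrt(5))/3 = 4356 + 4*I*sqrt(5)/3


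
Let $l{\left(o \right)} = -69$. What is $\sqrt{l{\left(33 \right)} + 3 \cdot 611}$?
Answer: $42$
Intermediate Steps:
$\sqrt{l{\left(33 \right)} + 3 \cdot 611} = \sqrt{-69 + 3 \cdot 611} = \sqrt{-69 + 1833} = \sqrt{1764} = 42$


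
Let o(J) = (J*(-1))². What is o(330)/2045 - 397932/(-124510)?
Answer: 1437290994/25462295 ≈ 56.448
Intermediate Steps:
o(J) = J² (o(J) = (-J)² = J²)
o(330)/2045 - 397932/(-124510) = 330²/2045 - 397932/(-124510) = 108900*(1/2045) - 397932*(-1/124510) = 21780/409 + 198966/62255 = 1437290994/25462295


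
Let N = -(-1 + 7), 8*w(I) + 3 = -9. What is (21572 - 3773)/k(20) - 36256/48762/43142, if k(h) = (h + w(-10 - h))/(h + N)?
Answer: 643992808972/47811141 ≈ 13470.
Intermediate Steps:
w(I) = -3/2 (w(I) = -3/8 + (⅛)*(-9) = -3/8 - 9/8 = -3/2)
N = -6 (N = -1*6 = -6)
k(h) = (-3/2 + h)/(-6 + h) (k(h) = (h - 3/2)/(h - 6) = (-3/2 + h)/(-6 + h))
(21572 - 3773)/k(20) - 36256/48762/43142 = (21572 - 3773)/(((-3/2 + 20)/(-6 + 20))) - 36256/48762/43142 = 17799/(((37/2)/14)) - 36256*1/48762*(1/43142) = 17799/(((1/14)*(37/2))) - 18128/24381*1/43142 = 17799/(37/28) - 824/47811141 = 17799*(28/37) - 824/47811141 = 498372/37 - 824/47811141 = 643992808972/47811141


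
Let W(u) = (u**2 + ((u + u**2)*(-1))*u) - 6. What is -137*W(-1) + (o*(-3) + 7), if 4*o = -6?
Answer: 1393/2 ≈ 696.50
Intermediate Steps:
o = -3/2 (o = (1/4)*(-6) = -3/2 ≈ -1.5000)
W(u) = -6 + u**2 + u*(-u - u**2) (W(u) = (u**2 + (-u - u**2)*u) - 6 = (u**2 + u*(-u - u**2)) - 6 = -6 + u**2 + u*(-u - u**2))
-137*W(-1) + (o*(-3) + 7) = -137*(-6 - 1*(-1)**3) + (-3/2*(-3) + 7) = -137*(-6 - 1*(-1)) + (9/2 + 7) = -137*(-6 + 1) + 23/2 = -137*(-5) + 23/2 = 685 + 23/2 = 1393/2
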